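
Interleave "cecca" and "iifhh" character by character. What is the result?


Interleaving "cecca" and "iifhh":
  Position 0: 'c' from first, 'i' from second => "ci"
  Position 1: 'e' from first, 'i' from second => "ei"
  Position 2: 'c' from first, 'f' from second => "cf"
  Position 3: 'c' from first, 'h' from second => "ch"
  Position 4: 'a' from first, 'h' from second => "ah"
Result: cieicfchah

cieicfchah


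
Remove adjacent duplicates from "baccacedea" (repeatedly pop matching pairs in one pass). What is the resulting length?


Input: baccacedea
Stack-based adjacent duplicate removal:
  Read 'b': push. Stack: b
  Read 'a': push. Stack: ba
  Read 'c': push. Stack: bac
  Read 'c': matches stack top 'c' => pop. Stack: ba
  Read 'a': matches stack top 'a' => pop. Stack: b
  Read 'c': push. Stack: bc
  Read 'e': push. Stack: bce
  Read 'd': push. Stack: bced
  Read 'e': push. Stack: bcede
  Read 'a': push. Stack: bcedea
Final stack: "bcedea" (length 6)

6


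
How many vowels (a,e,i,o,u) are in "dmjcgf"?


Input: dmjcgf
Checking each character:
  'd' at position 0: consonant
  'm' at position 1: consonant
  'j' at position 2: consonant
  'c' at position 3: consonant
  'g' at position 4: consonant
  'f' at position 5: consonant
Total vowels: 0

0


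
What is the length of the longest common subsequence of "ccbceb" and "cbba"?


LCS of "ccbceb" and "cbba"
DP table:
           c    b    b    a
      0    0    0    0    0
  c   0    1    1    1    1
  c   0    1    1    1    1
  b   0    1    2    2    2
  c   0    1    2    2    2
  e   0    1    2    2    2
  b   0    1    2    3    3
LCS length = dp[6][4] = 3

3


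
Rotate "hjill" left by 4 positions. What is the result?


Input: "hjill", rotate left by 4
First 4 characters: "hjil"
Remaining characters: "l"
Concatenate remaining + first: "l" + "hjil" = "lhjil"

lhjil


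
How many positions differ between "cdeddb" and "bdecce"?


Comparing "cdeddb" and "bdecce" position by position:
  Position 0: 'c' vs 'b' => DIFFER
  Position 1: 'd' vs 'd' => same
  Position 2: 'e' vs 'e' => same
  Position 3: 'd' vs 'c' => DIFFER
  Position 4: 'd' vs 'c' => DIFFER
  Position 5: 'b' vs 'e' => DIFFER
Positions that differ: 4

4


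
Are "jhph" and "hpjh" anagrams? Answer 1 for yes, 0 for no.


Strings: "jhph", "hpjh"
Sorted first:  hhjp
Sorted second: hhjp
Sorted forms match => anagrams

1


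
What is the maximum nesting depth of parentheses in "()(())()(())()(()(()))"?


Input: "()(())()(())()(()(()))"
Tracking depth:
  Position 0 '(': depth becomes 1
  Position 1 ')': depth becomes 0
  Position 2 '(': depth becomes 1
  Position 3 '(': depth becomes 2
  Position 4 ')': depth becomes 1
  Position 5 ')': depth becomes 0
  Position 6 '(': depth becomes 1
  Position 7 ')': depth becomes 0
  Position 8 '(': depth becomes 1
  Position 9 '(': depth becomes 2
  Position 10 ')': depth becomes 1
  Position 11 ')': depth becomes 0
  Position 12 '(': depth becomes 1
  Position 13 ')': depth becomes 0
  Position 14 '(': depth becomes 1
  Position 15 '(': depth becomes 2
  Position 16 ')': depth becomes 1
  Position 17 '(': depth becomes 2
  Position 18 '(': depth becomes 3
  Position 19 ')': depth becomes 2
  Position 20 ')': depth becomes 1
  Position 21 ')': depth becomes 0
Maximum depth reached: 3

3


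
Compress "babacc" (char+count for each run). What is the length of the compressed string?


Input: babacc
Runs:
  'b' x 1 => "b1"
  'a' x 1 => "a1"
  'b' x 1 => "b1"
  'a' x 1 => "a1"
  'c' x 2 => "c2"
Compressed: "b1a1b1a1c2"
Compressed length: 10

10


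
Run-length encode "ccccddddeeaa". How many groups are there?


Input: ccccddddeeaa
Scanning for consecutive runs:
  Group 1: 'c' x 4 (positions 0-3)
  Group 2: 'd' x 4 (positions 4-7)
  Group 3: 'e' x 2 (positions 8-9)
  Group 4: 'a' x 2 (positions 10-11)
Total groups: 4

4


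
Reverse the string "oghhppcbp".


Input: oghhppcbp
Reading characters right to left:
  Position 8: 'p'
  Position 7: 'b'
  Position 6: 'c'
  Position 5: 'p'
  Position 4: 'p'
  Position 3: 'h'
  Position 2: 'h'
  Position 1: 'g'
  Position 0: 'o'
Reversed: pbcpphhgo

pbcpphhgo


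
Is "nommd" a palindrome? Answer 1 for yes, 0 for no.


Input: nommd
Reversed: dmmon
  Compare pos 0 ('n') with pos 4 ('d'): MISMATCH
  Compare pos 1 ('o') with pos 3 ('m'): MISMATCH
Result: not a palindrome

0


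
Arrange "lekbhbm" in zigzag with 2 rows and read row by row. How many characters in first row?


Zigzag "lekbhbm" into 2 rows:
Placing characters:
  'l' => row 0
  'e' => row 1
  'k' => row 0
  'b' => row 1
  'h' => row 0
  'b' => row 1
  'm' => row 0
Rows:
  Row 0: "lkhm"
  Row 1: "ebb"
First row length: 4

4


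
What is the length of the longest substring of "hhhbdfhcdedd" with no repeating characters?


Input: "hhhbdfhcdedd"
Sliding window (track last position of each char):
  Position 0 ('h'): window [0,0] length 1 -- new best
  Position 1 ('h'): repeat (last at 0), move window start to 1
  Position 1 ('h'): window [1,1] length 1
  Position 2 ('h'): repeat (last at 1), move window start to 2
  Position 2 ('h'): window [2,2] length 1
  Position 3 ('b'): window [2,3] length 2 -- new best
  Position 4 ('d'): window [2,4] length 3 -- new best
  Position 5 ('f'): window [2,5] length 4 -- new best
  Position 6 ('h'): repeat (last at 2), move window start to 3
  Position 6 ('h'): window [3,6] length 4
  Position 7 ('c'): window [3,7] length 5 -- new best
  Position 8 ('d'): repeat (last at 4), move window start to 5
  Position 8 ('d'): window [5,8] length 4
  Position 9 ('e'): window [5,9] length 5
  Position 10 ('d'): repeat (last at 8), move window start to 9
  Position 10 ('d'): window [9,10] length 2
  Position 11 ('d'): repeat (last at 10), move window start to 11
  Position 11 ('d'): window [11,11] length 1
Longest substring with no repeats: "bdfhc" with length 5

5


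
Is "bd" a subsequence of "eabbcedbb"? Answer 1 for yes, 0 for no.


Check if "bd" is a subsequence of "eabbcedbb"
Greedy scan:
  Position 0 ('e'): no match needed
  Position 1 ('a'): no match needed
  Position 2 ('b'): matches sub[0] = 'b'
  Position 3 ('b'): no match needed
  Position 4 ('c'): no match needed
  Position 5 ('e'): no match needed
  Position 6 ('d'): matches sub[1] = 'd'
  Position 7 ('b'): no match needed
  Position 8 ('b'): no match needed
All 2 characters matched => is a subsequence

1


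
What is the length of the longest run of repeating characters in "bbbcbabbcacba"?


Input: "bbbcbabbcacba"
Scanning for longest run:
  Position 1 ('b'): continues run of 'b', length=2
  Position 2 ('b'): continues run of 'b', length=3
  Position 3 ('c'): new char, reset run to 1
  Position 4 ('b'): new char, reset run to 1
  Position 5 ('a'): new char, reset run to 1
  Position 6 ('b'): new char, reset run to 1
  Position 7 ('b'): continues run of 'b', length=2
  Position 8 ('c'): new char, reset run to 1
  Position 9 ('a'): new char, reset run to 1
  Position 10 ('c'): new char, reset run to 1
  Position 11 ('b'): new char, reset run to 1
  Position 12 ('a'): new char, reset run to 1
Longest run: 'b' with length 3

3


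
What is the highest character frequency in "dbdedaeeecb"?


Input: dbdedaeeecb
Character counts:
  'a': 1
  'b': 2
  'c': 1
  'd': 3
  'e': 4
Maximum frequency: 4

4


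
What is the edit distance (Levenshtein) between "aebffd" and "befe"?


Computing edit distance: "aebffd" -> "befe"
DP table:
           b    e    f    e
      0    1    2    3    4
  a   1    1    2    3    4
  e   2    2    1    2    3
  b   3    2    2    2    3
  f   4    3    3    2    3
  f   5    4    4    3    3
  d   6    5    5    4    4
Edit distance = dp[6][4] = 4

4


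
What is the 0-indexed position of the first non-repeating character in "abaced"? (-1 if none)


Input: abaced
Character frequencies:
  'a': 2
  'b': 1
  'c': 1
  'd': 1
  'e': 1
Scanning left to right for freq == 1:
  Position 0 ('a'): freq=2, skip
  Position 1 ('b'): unique! => answer = 1

1


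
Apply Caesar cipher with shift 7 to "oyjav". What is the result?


Caesar cipher: shift "oyjav" by 7
  'o' (pos 14) + 7 = pos 21 = 'v'
  'y' (pos 24) + 7 = pos 5 = 'f'
  'j' (pos 9) + 7 = pos 16 = 'q'
  'a' (pos 0) + 7 = pos 7 = 'h'
  'v' (pos 21) + 7 = pos 2 = 'c'
Result: vfqhc

vfqhc


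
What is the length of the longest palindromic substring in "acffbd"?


Input: "acffbd"
Checking substrings for palindromes:
  [2:4] "ff" (len 2) => palindrome
Longest palindromic substring: "ff" with length 2

2


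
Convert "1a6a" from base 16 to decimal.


Input: "1a6a" in base 16
Positional expansion:
  Digit '1' (value 1) x 16^3 = 4096
  Digit 'a' (value 10) x 16^2 = 2560
  Digit '6' (value 6) x 16^1 = 96
  Digit 'a' (value 10) x 16^0 = 10
Sum = 6762

6762


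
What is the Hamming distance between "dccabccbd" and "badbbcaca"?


Comparing "dccabccbd" and "badbbcaca" position by position:
  Position 0: 'd' vs 'b' => differ
  Position 1: 'c' vs 'a' => differ
  Position 2: 'c' vs 'd' => differ
  Position 3: 'a' vs 'b' => differ
  Position 4: 'b' vs 'b' => same
  Position 5: 'c' vs 'c' => same
  Position 6: 'c' vs 'a' => differ
  Position 7: 'b' vs 'c' => differ
  Position 8: 'd' vs 'a' => differ
Total differences (Hamming distance): 7

7


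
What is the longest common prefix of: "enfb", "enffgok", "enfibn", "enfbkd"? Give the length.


Words: enfb, enffgok, enfibn, enfbkd
  Position 0: all 'e' => match
  Position 1: all 'n' => match
  Position 2: all 'f' => match
  Position 3: ('b', 'f', 'i', 'b') => mismatch, stop
LCP = "enf" (length 3)

3


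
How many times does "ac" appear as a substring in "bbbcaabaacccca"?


Searching for "ac" in "bbbcaabaacccca"
Scanning each position:
  Position 0: "bb" => no
  Position 1: "bb" => no
  Position 2: "bc" => no
  Position 3: "ca" => no
  Position 4: "aa" => no
  Position 5: "ab" => no
  Position 6: "ba" => no
  Position 7: "aa" => no
  Position 8: "ac" => MATCH
  Position 9: "cc" => no
  Position 10: "cc" => no
  Position 11: "cc" => no
  Position 12: "ca" => no
Total occurrences: 1

1


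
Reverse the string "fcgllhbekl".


Input: fcgllhbekl
Reading characters right to left:
  Position 9: 'l'
  Position 8: 'k'
  Position 7: 'e'
  Position 6: 'b'
  Position 5: 'h'
  Position 4: 'l'
  Position 3: 'l'
  Position 2: 'g'
  Position 1: 'c'
  Position 0: 'f'
Reversed: lkebhllgcf

lkebhllgcf


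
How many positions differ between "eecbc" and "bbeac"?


Comparing "eecbc" and "bbeac" position by position:
  Position 0: 'e' vs 'b' => DIFFER
  Position 1: 'e' vs 'b' => DIFFER
  Position 2: 'c' vs 'e' => DIFFER
  Position 3: 'b' vs 'a' => DIFFER
  Position 4: 'c' vs 'c' => same
Positions that differ: 4

4


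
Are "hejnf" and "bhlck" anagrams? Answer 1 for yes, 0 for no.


Strings: "hejnf", "bhlck"
Sorted first:  efhjn
Sorted second: bchkl
Differ at position 0: 'e' vs 'b' => not anagrams

0


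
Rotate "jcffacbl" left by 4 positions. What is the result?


Input: "jcffacbl", rotate left by 4
First 4 characters: "jcff"
Remaining characters: "acbl"
Concatenate remaining + first: "acbl" + "jcff" = "acbljcff"

acbljcff


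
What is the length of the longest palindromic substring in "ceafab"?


Input: "ceafab"
Checking substrings for palindromes:
  [2:5] "afa" (len 3) => palindrome
Longest palindromic substring: "afa" with length 3

3


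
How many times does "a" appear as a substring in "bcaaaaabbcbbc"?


Searching for "a" in "bcaaaaabbcbbc"
Scanning each position:
  Position 0: "b" => no
  Position 1: "c" => no
  Position 2: "a" => MATCH
  Position 3: "a" => MATCH
  Position 4: "a" => MATCH
  Position 5: "a" => MATCH
  Position 6: "a" => MATCH
  Position 7: "b" => no
  Position 8: "b" => no
  Position 9: "c" => no
  Position 10: "b" => no
  Position 11: "b" => no
  Position 12: "c" => no
Total occurrences: 5

5


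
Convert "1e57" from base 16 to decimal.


Input: "1e57" in base 16
Positional expansion:
  Digit '1' (value 1) x 16^3 = 4096
  Digit 'e' (value 14) x 16^2 = 3584
  Digit '5' (value 5) x 16^1 = 80
  Digit '7' (value 7) x 16^0 = 7
Sum = 7767

7767


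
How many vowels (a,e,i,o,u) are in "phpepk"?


Input: phpepk
Checking each character:
  'p' at position 0: consonant
  'h' at position 1: consonant
  'p' at position 2: consonant
  'e' at position 3: vowel (running total: 1)
  'p' at position 4: consonant
  'k' at position 5: consonant
Total vowels: 1

1


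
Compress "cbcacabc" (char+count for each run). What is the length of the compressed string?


Input: cbcacabc
Runs:
  'c' x 1 => "c1"
  'b' x 1 => "b1"
  'c' x 1 => "c1"
  'a' x 1 => "a1"
  'c' x 1 => "c1"
  'a' x 1 => "a1"
  'b' x 1 => "b1"
  'c' x 1 => "c1"
Compressed: "c1b1c1a1c1a1b1c1"
Compressed length: 16

16


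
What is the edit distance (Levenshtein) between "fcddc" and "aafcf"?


Computing edit distance: "fcddc" -> "aafcf"
DP table:
           a    a    f    c    f
      0    1    2    3    4    5
  f   1    1    2    2    3    4
  c   2    2    2    3    2    3
  d   3    3    3    3    3    3
  d   4    4    4    4    4    4
  c   5    5    5    5    4    5
Edit distance = dp[5][5] = 5

5


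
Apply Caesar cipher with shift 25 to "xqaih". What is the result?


Caesar cipher: shift "xqaih" by 25
  'x' (pos 23) + 25 = pos 22 = 'w'
  'q' (pos 16) + 25 = pos 15 = 'p'
  'a' (pos 0) + 25 = pos 25 = 'z'
  'i' (pos 8) + 25 = pos 7 = 'h'
  'h' (pos 7) + 25 = pos 6 = 'g'
Result: wpzhg

wpzhg


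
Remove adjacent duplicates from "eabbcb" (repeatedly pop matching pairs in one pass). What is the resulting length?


Input: eabbcb
Stack-based adjacent duplicate removal:
  Read 'e': push. Stack: e
  Read 'a': push. Stack: ea
  Read 'b': push. Stack: eab
  Read 'b': matches stack top 'b' => pop. Stack: ea
  Read 'c': push. Stack: eac
  Read 'b': push. Stack: eacb
Final stack: "eacb" (length 4)

4


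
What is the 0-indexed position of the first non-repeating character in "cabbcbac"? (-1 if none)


Input: cabbcbac
Character frequencies:
  'a': 2
  'b': 3
  'c': 3
Scanning left to right for freq == 1:
  Position 0 ('c'): freq=3, skip
  Position 1 ('a'): freq=2, skip
  Position 2 ('b'): freq=3, skip
  Position 3 ('b'): freq=3, skip
  Position 4 ('c'): freq=3, skip
  Position 5 ('b'): freq=3, skip
  Position 6 ('a'): freq=2, skip
  Position 7 ('c'): freq=3, skip
  No unique character found => answer = -1

-1


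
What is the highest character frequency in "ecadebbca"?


Input: ecadebbca
Character counts:
  'a': 2
  'b': 2
  'c': 2
  'd': 1
  'e': 2
Maximum frequency: 2

2


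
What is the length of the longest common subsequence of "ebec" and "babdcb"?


LCS of "ebec" and "babdcb"
DP table:
           b    a    b    d    c    b
      0    0    0    0    0    0    0
  e   0    0    0    0    0    0    0
  b   0    1    1    1    1    1    1
  e   0    1    1    1    1    1    1
  c   0    1    1    1    1    2    2
LCS length = dp[4][6] = 2

2


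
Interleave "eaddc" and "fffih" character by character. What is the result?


Interleaving "eaddc" and "fffih":
  Position 0: 'e' from first, 'f' from second => "ef"
  Position 1: 'a' from first, 'f' from second => "af"
  Position 2: 'd' from first, 'f' from second => "df"
  Position 3: 'd' from first, 'i' from second => "di"
  Position 4: 'c' from first, 'h' from second => "ch"
Result: efafdfdich

efafdfdich


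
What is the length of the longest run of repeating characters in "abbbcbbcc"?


Input: "abbbcbbcc"
Scanning for longest run:
  Position 1 ('b'): new char, reset run to 1
  Position 2 ('b'): continues run of 'b', length=2
  Position 3 ('b'): continues run of 'b', length=3
  Position 4 ('c'): new char, reset run to 1
  Position 5 ('b'): new char, reset run to 1
  Position 6 ('b'): continues run of 'b', length=2
  Position 7 ('c'): new char, reset run to 1
  Position 8 ('c'): continues run of 'c', length=2
Longest run: 'b' with length 3

3


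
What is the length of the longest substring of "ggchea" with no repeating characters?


Input: "ggchea"
Sliding window (track last position of each char):
  Position 0 ('g'): window [0,0] length 1 -- new best
  Position 1 ('g'): repeat (last at 0), move window start to 1
  Position 1 ('g'): window [1,1] length 1
  Position 2 ('c'): window [1,2] length 2 -- new best
  Position 3 ('h'): window [1,3] length 3 -- new best
  Position 4 ('e'): window [1,4] length 4 -- new best
  Position 5 ('a'): window [1,5] length 5 -- new best
Longest substring with no repeats: "gchea" with length 5

5


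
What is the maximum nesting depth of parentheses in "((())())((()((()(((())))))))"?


Input: "((())())((()((()(((())))))))"
Tracking depth:
  Position 0 '(': depth becomes 1
  Position 1 '(': depth becomes 2
  Position 2 '(': depth becomes 3
  Position 3 ')': depth becomes 2
  Position 4 ')': depth becomes 1
  Position 5 '(': depth becomes 2
  Position 6 ')': depth becomes 1
  Position 7 ')': depth becomes 0
  Position 8 '(': depth becomes 1
  Position 9 '(': depth becomes 2
  Position 10 '(': depth becomes 3
  Position 11 ')': depth becomes 2
  Position 12 '(': depth becomes 3
  Position 13 '(': depth becomes 4
  Position 14 '(': depth becomes 5
  Position 15 ')': depth becomes 4
  Position 16 '(': depth becomes 5
  Position 17 '(': depth becomes 6
  Position 18 '(': depth becomes 7
  Position 19 '(': depth becomes 8
  Position 20 ')': depth becomes 7
  Position 21 ')': depth becomes 6
  Position 22 ')': depth becomes 5
  Position 23 ')': depth becomes 4
  Position 24 ')': depth becomes 3
  Position 25 ')': depth becomes 2
  Position 26 ')': depth becomes 1
  Position 27 ')': depth becomes 0
Maximum depth reached: 8

8


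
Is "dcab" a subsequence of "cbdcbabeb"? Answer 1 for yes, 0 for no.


Check if "dcab" is a subsequence of "cbdcbabeb"
Greedy scan:
  Position 0 ('c'): no match needed
  Position 1 ('b'): no match needed
  Position 2 ('d'): matches sub[0] = 'd'
  Position 3 ('c'): matches sub[1] = 'c'
  Position 4 ('b'): no match needed
  Position 5 ('a'): matches sub[2] = 'a'
  Position 6 ('b'): matches sub[3] = 'b'
  Position 7 ('e'): no match needed
  Position 8 ('b'): no match needed
All 4 characters matched => is a subsequence

1


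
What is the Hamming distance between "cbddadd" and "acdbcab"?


Comparing "cbddadd" and "acdbcab" position by position:
  Position 0: 'c' vs 'a' => differ
  Position 1: 'b' vs 'c' => differ
  Position 2: 'd' vs 'd' => same
  Position 3: 'd' vs 'b' => differ
  Position 4: 'a' vs 'c' => differ
  Position 5: 'd' vs 'a' => differ
  Position 6: 'd' vs 'b' => differ
Total differences (Hamming distance): 6

6


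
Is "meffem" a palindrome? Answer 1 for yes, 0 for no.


Input: meffem
Reversed: meffem
  Compare pos 0 ('m') with pos 5 ('m'): match
  Compare pos 1 ('e') with pos 4 ('e'): match
  Compare pos 2 ('f') with pos 3 ('f'): match
Result: palindrome

1


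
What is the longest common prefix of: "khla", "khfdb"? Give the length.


Words: khla, khfdb
  Position 0: all 'k' => match
  Position 1: all 'h' => match
  Position 2: ('l', 'f') => mismatch, stop
LCP = "kh" (length 2)

2


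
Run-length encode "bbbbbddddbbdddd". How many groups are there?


Input: bbbbbddddbbdddd
Scanning for consecutive runs:
  Group 1: 'b' x 5 (positions 0-4)
  Group 2: 'd' x 4 (positions 5-8)
  Group 3: 'b' x 2 (positions 9-10)
  Group 4: 'd' x 4 (positions 11-14)
Total groups: 4

4


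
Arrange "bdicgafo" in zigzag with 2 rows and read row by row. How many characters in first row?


Zigzag "bdicgafo" into 2 rows:
Placing characters:
  'b' => row 0
  'd' => row 1
  'i' => row 0
  'c' => row 1
  'g' => row 0
  'a' => row 1
  'f' => row 0
  'o' => row 1
Rows:
  Row 0: "bigf"
  Row 1: "dcao"
First row length: 4

4


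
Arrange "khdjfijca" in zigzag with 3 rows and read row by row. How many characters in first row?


Zigzag "khdjfijca" into 3 rows:
Placing characters:
  'k' => row 0
  'h' => row 1
  'd' => row 2
  'j' => row 1
  'f' => row 0
  'i' => row 1
  'j' => row 2
  'c' => row 1
  'a' => row 0
Rows:
  Row 0: "kfa"
  Row 1: "hjic"
  Row 2: "dj"
First row length: 3

3


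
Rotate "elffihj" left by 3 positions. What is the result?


Input: "elffihj", rotate left by 3
First 3 characters: "elf"
Remaining characters: "fihj"
Concatenate remaining + first: "fihj" + "elf" = "fihjelf"

fihjelf


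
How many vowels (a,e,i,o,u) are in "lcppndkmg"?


Input: lcppndkmg
Checking each character:
  'l' at position 0: consonant
  'c' at position 1: consonant
  'p' at position 2: consonant
  'p' at position 3: consonant
  'n' at position 4: consonant
  'd' at position 5: consonant
  'k' at position 6: consonant
  'm' at position 7: consonant
  'g' at position 8: consonant
Total vowels: 0

0


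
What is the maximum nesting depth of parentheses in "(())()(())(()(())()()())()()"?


Input: "(())()(())(()(())()()())()()"
Tracking depth:
  Position 0 '(': depth becomes 1
  Position 1 '(': depth becomes 2
  Position 2 ')': depth becomes 1
  Position 3 ')': depth becomes 0
  Position 4 '(': depth becomes 1
  Position 5 ')': depth becomes 0
  Position 6 '(': depth becomes 1
  Position 7 '(': depth becomes 2
  Position 8 ')': depth becomes 1
  Position 9 ')': depth becomes 0
  Position 10 '(': depth becomes 1
  Position 11 '(': depth becomes 2
  Position 12 ')': depth becomes 1
  Position 13 '(': depth becomes 2
  Position 14 '(': depth becomes 3
  Position 15 ')': depth becomes 2
  Position 16 ')': depth becomes 1
  Position 17 '(': depth becomes 2
  Position 18 ')': depth becomes 1
  Position 19 '(': depth becomes 2
  Position 20 ')': depth becomes 1
  Position 21 '(': depth becomes 2
  Position 22 ')': depth becomes 1
  Position 23 ')': depth becomes 0
  Position 24 '(': depth becomes 1
  Position 25 ')': depth becomes 0
  Position 26 '(': depth becomes 1
  Position 27 ')': depth becomes 0
Maximum depth reached: 3

3


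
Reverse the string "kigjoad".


Input: kigjoad
Reading characters right to left:
  Position 6: 'd'
  Position 5: 'a'
  Position 4: 'o'
  Position 3: 'j'
  Position 2: 'g'
  Position 1: 'i'
  Position 0: 'k'
Reversed: daojgik

daojgik


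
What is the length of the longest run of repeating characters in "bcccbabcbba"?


Input: "bcccbabcbba"
Scanning for longest run:
  Position 1 ('c'): new char, reset run to 1
  Position 2 ('c'): continues run of 'c', length=2
  Position 3 ('c'): continues run of 'c', length=3
  Position 4 ('b'): new char, reset run to 1
  Position 5 ('a'): new char, reset run to 1
  Position 6 ('b'): new char, reset run to 1
  Position 7 ('c'): new char, reset run to 1
  Position 8 ('b'): new char, reset run to 1
  Position 9 ('b'): continues run of 'b', length=2
  Position 10 ('a'): new char, reset run to 1
Longest run: 'c' with length 3

3


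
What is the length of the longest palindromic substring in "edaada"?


Input: "edaada"
Checking substrings for palindromes:
  [1:5] "daad" (len 4) => palindrome
  [3:6] "ada" (len 3) => palindrome
  [2:4] "aa" (len 2) => palindrome
Longest palindromic substring: "daad" with length 4

4


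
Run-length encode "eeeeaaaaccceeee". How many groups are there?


Input: eeeeaaaaccceeee
Scanning for consecutive runs:
  Group 1: 'e' x 4 (positions 0-3)
  Group 2: 'a' x 4 (positions 4-7)
  Group 3: 'c' x 3 (positions 8-10)
  Group 4: 'e' x 4 (positions 11-14)
Total groups: 4

4


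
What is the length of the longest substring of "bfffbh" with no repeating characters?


Input: "bfffbh"
Sliding window (track last position of each char):
  Position 0 ('b'): window [0,0] length 1 -- new best
  Position 1 ('f'): window [0,1] length 2 -- new best
  Position 2 ('f'): repeat (last at 1), move window start to 2
  Position 2 ('f'): window [2,2] length 1
  Position 3 ('f'): repeat (last at 2), move window start to 3
  Position 3 ('f'): window [3,3] length 1
  Position 4 ('b'): window [3,4] length 2
  Position 5 ('h'): window [3,5] length 3 -- new best
Longest substring with no repeats: "fbh" with length 3

3


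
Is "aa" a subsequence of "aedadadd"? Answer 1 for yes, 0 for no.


Check if "aa" is a subsequence of "aedadadd"
Greedy scan:
  Position 0 ('a'): matches sub[0] = 'a'
  Position 1 ('e'): no match needed
  Position 2 ('d'): no match needed
  Position 3 ('a'): matches sub[1] = 'a'
  Position 4 ('d'): no match needed
  Position 5 ('a'): no match needed
  Position 6 ('d'): no match needed
  Position 7 ('d'): no match needed
All 2 characters matched => is a subsequence

1


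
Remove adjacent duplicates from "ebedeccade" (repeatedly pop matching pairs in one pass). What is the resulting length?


Input: ebedeccade
Stack-based adjacent duplicate removal:
  Read 'e': push. Stack: e
  Read 'b': push. Stack: eb
  Read 'e': push. Stack: ebe
  Read 'd': push. Stack: ebed
  Read 'e': push. Stack: ebede
  Read 'c': push. Stack: ebedec
  Read 'c': matches stack top 'c' => pop. Stack: ebede
  Read 'a': push. Stack: ebedea
  Read 'd': push. Stack: ebedead
  Read 'e': push. Stack: ebedeade
Final stack: "ebedeade" (length 8)

8


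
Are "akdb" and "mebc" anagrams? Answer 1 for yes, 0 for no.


Strings: "akdb", "mebc"
Sorted first:  abdk
Sorted second: bcem
Differ at position 0: 'a' vs 'b' => not anagrams

0


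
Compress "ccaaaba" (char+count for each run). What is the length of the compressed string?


Input: ccaaaba
Runs:
  'c' x 2 => "c2"
  'a' x 3 => "a3"
  'b' x 1 => "b1"
  'a' x 1 => "a1"
Compressed: "c2a3b1a1"
Compressed length: 8

8


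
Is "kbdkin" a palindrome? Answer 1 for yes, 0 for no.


Input: kbdkin
Reversed: nikdbk
  Compare pos 0 ('k') with pos 5 ('n'): MISMATCH
  Compare pos 1 ('b') with pos 4 ('i'): MISMATCH
  Compare pos 2 ('d') with pos 3 ('k'): MISMATCH
Result: not a palindrome

0


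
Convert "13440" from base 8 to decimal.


Input: "13440" in base 8
Positional expansion:
  Digit '1' (value 1) x 8^4 = 4096
  Digit '3' (value 3) x 8^3 = 1536
  Digit '4' (value 4) x 8^2 = 256
  Digit '4' (value 4) x 8^1 = 32
  Digit '0' (value 0) x 8^0 = 0
Sum = 5920

5920


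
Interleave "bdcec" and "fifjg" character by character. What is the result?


Interleaving "bdcec" and "fifjg":
  Position 0: 'b' from first, 'f' from second => "bf"
  Position 1: 'd' from first, 'i' from second => "di"
  Position 2: 'c' from first, 'f' from second => "cf"
  Position 3: 'e' from first, 'j' from second => "ej"
  Position 4: 'c' from first, 'g' from second => "cg"
Result: bfdicfejcg

bfdicfejcg


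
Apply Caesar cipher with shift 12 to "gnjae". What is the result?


Caesar cipher: shift "gnjae" by 12
  'g' (pos 6) + 12 = pos 18 = 's'
  'n' (pos 13) + 12 = pos 25 = 'z'
  'j' (pos 9) + 12 = pos 21 = 'v'
  'a' (pos 0) + 12 = pos 12 = 'm'
  'e' (pos 4) + 12 = pos 16 = 'q'
Result: szvmq

szvmq


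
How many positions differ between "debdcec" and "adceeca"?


Comparing "debdcec" and "adceeca" position by position:
  Position 0: 'd' vs 'a' => DIFFER
  Position 1: 'e' vs 'd' => DIFFER
  Position 2: 'b' vs 'c' => DIFFER
  Position 3: 'd' vs 'e' => DIFFER
  Position 4: 'c' vs 'e' => DIFFER
  Position 5: 'e' vs 'c' => DIFFER
  Position 6: 'c' vs 'a' => DIFFER
Positions that differ: 7

7


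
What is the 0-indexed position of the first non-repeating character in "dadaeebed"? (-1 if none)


Input: dadaeebed
Character frequencies:
  'a': 2
  'b': 1
  'd': 3
  'e': 3
Scanning left to right for freq == 1:
  Position 0 ('d'): freq=3, skip
  Position 1 ('a'): freq=2, skip
  Position 2 ('d'): freq=3, skip
  Position 3 ('a'): freq=2, skip
  Position 4 ('e'): freq=3, skip
  Position 5 ('e'): freq=3, skip
  Position 6 ('b'): unique! => answer = 6

6


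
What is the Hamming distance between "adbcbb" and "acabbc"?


Comparing "adbcbb" and "acabbc" position by position:
  Position 0: 'a' vs 'a' => same
  Position 1: 'd' vs 'c' => differ
  Position 2: 'b' vs 'a' => differ
  Position 3: 'c' vs 'b' => differ
  Position 4: 'b' vs 'b' => same
  Position 5: 'b' vs 'c' => differ
Total differences (Hamming distance): 4

4


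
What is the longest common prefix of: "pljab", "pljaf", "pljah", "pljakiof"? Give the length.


Words: pljab, pljaf, pljah, pljakiof
  Position 0: all 'p' => match
  Position 1: all 'l' => match
  Position 2: all 'j' => match
  Position 3: all 'a' => match
  Position 4: ('b', 'f', 'h', 'k') => mismatch, stop
LCP = "plja" (length 4)

4


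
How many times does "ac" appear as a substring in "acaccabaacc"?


Searching for "ac" in "acaccabaacc"
Scanning each position:
  Position 0: "ac" => MATCH
  Position 1: "ca" => no
  Position 2: "ac" => MATCH
  Position 3: "cc" => no
  Position 4: "ca" => no
  Position 5: "ab" => no
  Position 6: "ba" => no
  Position 7: "aa" => no
  Position 8: "ac" => MATCH
  Position 9: "cc" => no
Total occurrences: 3

3


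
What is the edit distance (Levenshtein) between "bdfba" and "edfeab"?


Computing edit distance: "bdfba" -> "edfeab"
DP table:
           e    d    f    e    a    b
      0    1    2    3    4    5    6
  b   1    1    2    3    4    5    5
  d   2    2    1    2    3    4    5
  f   3    3    2    1    2    3    4
  b   4    4    3    2    2    3    3
  a   5    5    4    3    3    2    3
Edit distance = dp[5][6] = 3

3


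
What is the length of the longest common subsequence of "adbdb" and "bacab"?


LCS of "adbdb" and "bacab"
DP table:
           b    a    c    a    b
      0    0    0    0    0    0
  a   0    0    1    1    1    1
  d   0    0    1    1    1    1
  b   0    1    1    1    1    2
  d   0    1    1    1    1    2
  b   0    1    1    1    1    2
LCS length = dp[5][5] = 2

2


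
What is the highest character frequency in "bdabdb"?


Input: bdabdb
Character counts:
  'a': 1
  'b': 3
  'd': 2
Maximum frequency: 3

3


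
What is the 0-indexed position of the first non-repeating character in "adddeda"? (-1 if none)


Input: adddeda
Character frequencies:
  'a': 2
  'd': 4
  'e': 1
Scanning left to right for freq == 1:
  Position 0 ('a'): freq=2, skip
  Position 1 ('d'): freq=4, skip
  Position 2 ('d'): freq=4, skip
  Position 3 ('d'): freq=4, skip
  Position 4 ('e'): unique! => answer = 4

4


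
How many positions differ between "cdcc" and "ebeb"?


Comparing "cdcc" and "ebeb" position by position:
  Position 0: 'c' vs 'e' => DIFFER
  Position 1: 'd' vs 'b' => DIFFER
  Position 2: 'c' vs 'e' => DIFFER
  Position 3: 'c' vs 'b' => DIFFER
Positions that differ: 4

4


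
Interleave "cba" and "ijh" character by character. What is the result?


Interleaving "cba" and "ijh":
  Position 0: 'c' from first, 'i' from second => "ci"
  Position 1: 'b' from first, 'j' from second => "bj"
  Position 2: 'a' from first, 'h' from second => "ah"
Result: cibjah

cibjah


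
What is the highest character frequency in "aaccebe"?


Input: aaccebe
Character counts:
  'a': 2
  'b': 1
  'c': 2
  'e': 2
Maximum frequency: 2

2


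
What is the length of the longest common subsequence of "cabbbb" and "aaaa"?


LCS of "cabbbb" and "aaaa"
DP table:
           a    a    a    a
      0    0    0    0    0
  c   0    0    0    0    0
  a   0    1    1    1    1
  b   0    1    1    1    1
  b   0    1    1    1    1
  b   0    1    1    1    1
  b   0    1    1    1    1
LCS length = dp[6][4] = 1

1


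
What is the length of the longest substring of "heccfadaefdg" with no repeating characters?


Input: "heccfadaefdg"
Sliding window (track last position of each char):
  Position 0 ('h'): window [0,0] length 1 -- new best
  Position 1 ('e'): window [0,1] length 2 -- new best
  Position 2 ('c'): window [0,2] length 3 -- new best
  Position 3 ('c'): repeat (last at 2), move window start to 3
  Position 3 ('c'): window [3,3] length 1
  Position 4 ('f'): window [3,4] length 2
  Position 5 ('a'): window [3,5] length 3
  Position 6 ('d'): window [3,6] length 4 -- new best
  Position 7 ('a'): repeat (last at 5), move window start to 6
  Position 7 ('a'): window [6,7] length 2
  Position 8 ('e'): window [6,8] length 3
  Position 9 ('f'): window [6,9] length 4
  Position 10 ('d'): repeat (last at 6), move window start to 7
  Position 10 ('d'): window [7,10] length 4
  Position 11 ('g'): window [7,11] length 5 -- new best
Longest substring with no repeats: "aefdg" with length 5

5


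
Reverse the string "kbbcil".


Input: kbbcil
Reading characters right to left:
  Position 5: 'l'
  Position 4: 'i'
  Position 3: 'c'
  Position 2: 'b'
  Position 1: 'b'
  Position 0: 'k'
Reversed: licbbk

licbbk


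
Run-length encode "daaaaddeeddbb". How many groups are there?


Input: daaaaddeeddbb
Scanning for consecutive runs:
  Group 1: 'd' x 1 (positions 0-0)
  Group 2: 'a' x 4 (positions 1-4)
  Group 3: 'd' x 2 (positions 5-6)
  Group 4: 'e' x 2 (positions 7-8)
  Group 5: 'd' x 2 (positions 9-10)
  Group 6: 'b' x 2 (positions 11-12)
Total groups: 6

6


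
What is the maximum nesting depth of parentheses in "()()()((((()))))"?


Input: "()()()((((()))))"
Tracking depth:
  Position 0 '(': depth becomes 1
  Position 1 ')': depth becomes 0
  Position 2 '(': depth becomes 1
  Position 3 ')': depth becomes 0
  Position 4 '(': depth becomes 1
  Position 5 ')': depth becomes 0
  Position 6 '(': depth becomes 1
  Position 7 '(': depth becomes 2
  Position 8 '(': depth becomes 3
  Position 9 '(': depth becomes 4
  Position 10 '(': depth becomes 5
  Position 11 ')': depth becomes 4
  Position 12 ')': depth becomes 3
  Position 13 ')': depth becomes 2
  Position 14 ')': depth becomes 1
  Position 15 ')': depth becomes 0
Maximum depth reached: 5

5


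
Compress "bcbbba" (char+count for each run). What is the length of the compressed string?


Input: bcbbba
Runs:
  'b' x 1 => "b1"
  'c' x 1 => "c1"
  'b' x 3 => "b3"
  'a' x 1 => "a1"
Compressed: "b1c1b3a1"
Compressed length: 8

8


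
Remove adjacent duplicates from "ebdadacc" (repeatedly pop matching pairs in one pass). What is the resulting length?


Input: ebdadacc
Stack-based adjacent duplicate removal:
  Read 'e': push. Stack: e
  Read 'b': push. Stack: eb
  Read 'd': push. Stack: ebd
  Read 'a': push. Stack: ebda
  Read 'd': push. Stack: ebdad
  Read 'a': push. Stack: ebdada
  Read 'c': push. Stack: ebdadac
  Read 'c': matches stack top 'c' => pop. Stack: ebdada
Final stack: "ebdada" (length 6)

6


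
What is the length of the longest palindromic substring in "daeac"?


Input: "daeac"
Checking substrings for palindromes:
  [1:4] "aea" (len 3) => palindrome
Longest palindromic substring: "aea" with length 3

3


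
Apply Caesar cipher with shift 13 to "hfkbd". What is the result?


Caesar cipher: shift "hfkbd" by 13
  'h' (pos 7) + 13 = pos 20 = 'u'
  'f' (pos 5) + 13 = pos 18 = 's'
  'k' (pos 10) + 13 = pos 23 = 'x'
  'b' (pos 1) + 13 = pos 14 = 'o'
  'd' (pos 3) + 13 = pos 16 = 'q'
Result: usxoq

usxoq


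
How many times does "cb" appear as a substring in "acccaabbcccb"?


Searching for "cb" in "acccaabbcccb"
Scanning each position:
  Position 0: "ac" => no
  Position 1: "cc" => no
  Position 2: "cc" => no
  Position 3: "ca" => no
  Position 4: "aa" => no
  Position 5: "ab" => no
  Position 6: "bb" => no
  Position 7: "bc" => no
  Position 8: "cc" => no
  Position 9: "cc" => no
  Position 10: "cb" => MATCH
Total occurrences: 1

1


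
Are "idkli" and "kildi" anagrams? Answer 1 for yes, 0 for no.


Strings: "idkli", "kildi"
Sorted first:  diikl
Sorted second: diikl
Sorted forms match => anagrams

1


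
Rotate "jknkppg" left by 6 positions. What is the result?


Input: "jknkppg", rotate left by 6
First 6 characters: "jknkpp"
Remaining characters: "g"
Concatenate remaining + first: "g" + "jknkpp" = "gjknkpp"

gjknkpp


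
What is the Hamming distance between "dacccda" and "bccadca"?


Comparing "dacccda" and "bccadca" position by position:
  Position 0: 'd' vs 'b' => differ
  Position 1: 'a' vs 'c' => differ
  Position 2: 'c' vs 'c' => same
  Position 3: 'c' vs 'a' => differ
  Position 4: 'c' vs 'd' => differ
  Position 5: 'd' vs 'c' => differ
  Position 6: 'a' vs 'a' => same
Total differences (Hamming distance): 5

5


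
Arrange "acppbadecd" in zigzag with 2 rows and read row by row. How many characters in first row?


Zigzag "acppbadecd" into 2 rows:
Placing characters:
  'a' => row 0
  'c' => row 1
  'p' => row 0
  'p' => row 1
  'b' => row 0
  'a' => row 1
  'd' => row 0
  'e' => row 1
  'c' => row 0
  'd' => row 1
Rows:
  Row 0: "apbdc"
  Row 1: "cpaed"
First row length: 5

5


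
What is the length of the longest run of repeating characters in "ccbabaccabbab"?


Input: "ccbabaccabbab"
Scanning for longest run:
  Position 1 ('c'): continues run of 'c', length=2
  Position 2 ('b'): new char, reset run to 1
  Position 3 ('a'): new char, reset run to 1
  Position 4 ('b'): new char, reset run to 1
  Position 5 ('a'): new char, reset run to 1
  Position 6 ('c'): new char, reset run to 1
  Position 7 ('c'): continues run of 'c', length=2
  Position 8 ('a'): new char, reset run to 1
  Position 9 ('b'): new char, reset run to 1
  Position 10 ('b'): continues run of 'b', length=2
  Position 11 ('a'): new char, reset run to 1
  Position 12 ('b'): new char, reset run to 1
Longest run: 'c' with length 2

2


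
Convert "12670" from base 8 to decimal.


Input: "12670" in base 8
Positional expansion:
  Digit '1' (value 1) x 8^4 = 4096
  Digit '2' (value 2) x 8^3 = 1024
  Digit '6' (value 6) x 8^2 = 384
  Digit '7' (value 7) x 8^1 = 56
  Digit '0' (value 0) x 8^0 = 0
Sum = 5560

5560


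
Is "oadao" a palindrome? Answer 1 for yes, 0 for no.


Input: oadao
Reversed: oadao
  Compare pos 0 ('o') with pos 4 ('o'): match
  Compare pos 1 ('a') with pos 3 ('a'): match
Result: palindrome

1


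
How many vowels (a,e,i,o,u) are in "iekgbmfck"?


Input: iekgbmfck
Checking each character:
  'i' at position 0: vowel (running total: 1)
  'e' at position 1: vowel (running total: 2)
  'k' at position 2: consonant
  'g' at position 3: consonant
  'b' at position 4: consonant
  'm' at position 5: consonant
  'f' at position 6: consonant
  'c' at position 7: consonant
  'k' at position 8: consonant
Total vowels: 2

2


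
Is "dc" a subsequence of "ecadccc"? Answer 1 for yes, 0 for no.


Check if "dc" is a subsequence of "ecadccc"
Greedy scan:
  Position 0 ('e'): no match needed
  Position 1 ('c'): no match needed
  Position 2 ('a'): no match needed
  Position 3 ('d'): matches sub[0] = 'd'
  Position 4 ('c'): matches sub[1] = 'c'
  Position 5 ('c'): no match needed
  Position 6 ('c'): no match needed
All 2 characters matched => is a subsequence

1


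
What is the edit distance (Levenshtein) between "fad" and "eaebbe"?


Computing edit distance: "fad" -> "eaebbe"
DP table:
           e    a    e    b    b    e
      0    1    2    3    4    5    6
  f   1    1    2    3    4    5    6
  a   2    2    1    2    3    4    5
  d   3    3    2    2    3    4    5
Edit distance = dp[3][6] = 5

5


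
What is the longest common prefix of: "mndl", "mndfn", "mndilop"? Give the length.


Words: mndl, mndfn, mndilop
  Position 0: all 'm' => match
  Position 1: all 'n' => match
  Position 2: all 'd' => match
  Position 3: ('l', 'f', 'i') => mismatch, stop
LCP = "mnd" (length 3)

3


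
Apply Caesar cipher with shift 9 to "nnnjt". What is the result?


Caesar cipher: shift "nnnjt" by 9
  'n' (pos 13) + 9 = pos 22 = 'w'
  'n' (pos 13) + 9 = pos 22 = 'w'
  'n' (pos 13) + 9 = pos 22 = 'w'
  'j' (pos 9) + 9 = pos 18 = 's'
  't' (pos 19) + 9 = pos 2 = 'c'
Result: wwwsc

wwwsc


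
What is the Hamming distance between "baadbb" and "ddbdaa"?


Comparing "baadbb" and "ddbdaa" position by position:
  Position 0: 'b' vs 'd' => differ
  Position 1: 'a' vs 'd' => differ
  Position 2: 'a' vs 'b' => differ
  Position 3: 'd' vs 'd' => same
  Position 4: 'b' vs 'a' => differ
  Position 5: 'b' vs 'a' => differ
Total differences (Hamming distance): 5

5


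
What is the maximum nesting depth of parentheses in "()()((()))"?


Input: "()()((()))"
Tracking depth:
  Position 0 '(': depth becomes 1
  Position 1 ')': depth becomes 0
  Position 2 '(': depth becomes 1
  Position 3 ')': depth becomes 0
  Position 4 '(': depth becomes 1
  Position 5 '(': depth becomes 2
  Position 6 '(': depth becomes 3
  Position 7 ')': depth becomes 2
  Position 8 ')': depth becomes 1
  Position 9 ')': depth becomes 0
Maximum depth reached: 3

3
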